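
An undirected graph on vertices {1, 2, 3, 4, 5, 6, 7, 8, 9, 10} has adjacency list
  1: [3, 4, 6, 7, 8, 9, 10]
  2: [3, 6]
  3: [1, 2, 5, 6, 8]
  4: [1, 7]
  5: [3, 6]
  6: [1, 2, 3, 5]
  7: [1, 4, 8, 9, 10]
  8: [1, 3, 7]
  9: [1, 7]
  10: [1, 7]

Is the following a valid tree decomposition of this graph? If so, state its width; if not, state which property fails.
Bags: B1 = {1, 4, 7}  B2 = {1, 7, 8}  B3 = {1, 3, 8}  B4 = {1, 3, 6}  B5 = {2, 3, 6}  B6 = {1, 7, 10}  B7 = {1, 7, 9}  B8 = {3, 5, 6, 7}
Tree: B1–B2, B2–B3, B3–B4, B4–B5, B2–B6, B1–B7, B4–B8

A tree decomposition must satisfy three properties: every vertex lies in some bag; for every edge, both endpoints lie together in some bag; and for every vertex, the bags containing it form a connected subtree. Here bags containing vertex 7 are not connected in the tree, so the decomposition is invalid.

No — bags containing vertex 7 are not connected in the tree.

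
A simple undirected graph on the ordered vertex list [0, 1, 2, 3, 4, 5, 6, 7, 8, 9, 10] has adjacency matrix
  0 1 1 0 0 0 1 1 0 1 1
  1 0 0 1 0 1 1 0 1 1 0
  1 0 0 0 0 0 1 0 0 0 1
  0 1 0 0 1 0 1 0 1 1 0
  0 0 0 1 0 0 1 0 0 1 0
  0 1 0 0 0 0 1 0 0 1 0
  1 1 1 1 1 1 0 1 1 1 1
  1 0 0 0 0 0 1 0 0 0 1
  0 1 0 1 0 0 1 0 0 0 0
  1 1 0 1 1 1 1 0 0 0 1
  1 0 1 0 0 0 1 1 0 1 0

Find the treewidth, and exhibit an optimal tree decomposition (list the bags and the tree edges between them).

Each bag holds 4 vertices, so the decomposition has width 3, which upper-bounds the treewidth. On the other hand G contains the 4-clique {1, 3, 6, 8}. A clique must lie in a single bag of any decomposition, so no decomposition can have width below 3. Therefore the treewidth is 3.

Treewidth 3.
One such decomposition:
Bags: B1 = {0, 1, 6, 9}  B2 = {1, 5, 6, 9}  B3 = {0, 6, 9, 10}  B4 = {0, 2, 6, 10}  B5 = {1, 3, 6, 9}  B6 = {3, 4, 6, 9}  B7 = {1, 3, 6, 8}  B8 = {0, 6, 7, 10}
Tree: B1–B2, B1–B3, B3–B4, B2–B5, B5–B6, B5–B7, B3–B8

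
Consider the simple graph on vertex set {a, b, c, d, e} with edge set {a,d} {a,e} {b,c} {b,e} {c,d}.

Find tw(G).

A width-2 tree decomposition is:
Bags: B1 = {a, b, e}  B2 = {a, b, d}  B3 = {b, c, d}
Tree: B1–B2, B2–B3
Every bag has size at most 3, so the width is 3 − 1 = 2 and tw(G) ≤ 2. The edges b–e–a–d–c–b form a cycle, so G is not a tree and its treewidth is at least 2. Therefore the treewidth is 2.

2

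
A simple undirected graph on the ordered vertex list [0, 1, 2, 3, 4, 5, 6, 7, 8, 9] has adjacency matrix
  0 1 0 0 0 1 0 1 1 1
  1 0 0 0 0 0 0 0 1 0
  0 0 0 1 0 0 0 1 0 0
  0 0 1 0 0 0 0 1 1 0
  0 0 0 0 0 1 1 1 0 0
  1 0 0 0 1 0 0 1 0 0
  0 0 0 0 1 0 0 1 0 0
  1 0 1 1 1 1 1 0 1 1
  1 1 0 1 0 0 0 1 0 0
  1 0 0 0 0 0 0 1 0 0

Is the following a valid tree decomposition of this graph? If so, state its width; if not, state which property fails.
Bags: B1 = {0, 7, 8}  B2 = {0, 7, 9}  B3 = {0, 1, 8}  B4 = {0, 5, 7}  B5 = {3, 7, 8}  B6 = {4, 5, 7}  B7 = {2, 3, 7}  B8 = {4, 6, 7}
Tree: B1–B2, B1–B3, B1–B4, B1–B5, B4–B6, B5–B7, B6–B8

Every vertex of G appears in some bag (union = {0, 1, 2, 3, 4, 5, 6, 7, 8, 9}); every edge is covered by a bag; and for each vertex v the set of bags containing v is connected in the bag tree. The decomposition is therefore valid. The largest bag has 3 vertices, so the width is 2.

Yes; width 2.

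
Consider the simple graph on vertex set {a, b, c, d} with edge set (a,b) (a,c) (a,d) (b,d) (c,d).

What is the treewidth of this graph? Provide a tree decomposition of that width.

Treewidth 2.
One such decomposition:
Bags: B1 = {a, b, d}  B2 = {a, c, d}
Tree: B1–B2

Each bag holds 3 vertices, so the decomposition has width 2, which upper-bounds the treewidth. For the lower bound, the 3 vertices {a, c, d} are pairwise adjacent, and any tree decomposition puts a clique entirely inside one bag — forcing width ≥ 2. Combining the bounds, tw(G) = 2.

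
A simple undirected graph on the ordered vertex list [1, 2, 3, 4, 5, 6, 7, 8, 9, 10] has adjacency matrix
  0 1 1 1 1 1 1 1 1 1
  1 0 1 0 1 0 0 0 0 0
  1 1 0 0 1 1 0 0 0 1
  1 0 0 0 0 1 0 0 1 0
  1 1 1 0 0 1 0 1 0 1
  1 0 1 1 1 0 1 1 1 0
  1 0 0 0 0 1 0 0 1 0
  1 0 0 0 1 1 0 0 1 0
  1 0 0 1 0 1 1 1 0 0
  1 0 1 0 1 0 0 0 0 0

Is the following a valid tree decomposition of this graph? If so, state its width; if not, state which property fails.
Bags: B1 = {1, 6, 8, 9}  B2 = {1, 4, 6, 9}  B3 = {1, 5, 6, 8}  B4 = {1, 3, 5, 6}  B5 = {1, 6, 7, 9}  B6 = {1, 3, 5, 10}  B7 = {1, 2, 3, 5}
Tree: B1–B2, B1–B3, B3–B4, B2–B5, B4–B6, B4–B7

Checking the three conditions: (i) the bags cover all of {1, 2, 3, 4, 5, 6, 7, 8, 9, 10}; (ii) for each edge, some bag contains both endpoints; (iii) the bags containing any fixed vertex form a subtree. All hold, so the decomposition is valid with width 4 − 1 = 3.

Yes; width 3.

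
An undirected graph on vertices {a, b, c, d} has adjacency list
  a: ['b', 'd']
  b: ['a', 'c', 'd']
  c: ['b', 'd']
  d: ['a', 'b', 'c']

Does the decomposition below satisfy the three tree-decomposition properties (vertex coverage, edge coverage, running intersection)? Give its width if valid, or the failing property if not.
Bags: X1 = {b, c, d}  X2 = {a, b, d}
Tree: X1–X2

Yes; width 2.

Every vertex of G appears in some bag (union = {a, b, c, d}); every edge is covered by a bag; and for each vertex v the set of bags containing v is connected in the bag tree. The decomposition is therefore valid. The largest bag has 3 vertices, so the width is 2.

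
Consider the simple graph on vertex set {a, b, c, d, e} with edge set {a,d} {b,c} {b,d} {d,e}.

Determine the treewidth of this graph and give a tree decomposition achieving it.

Treewidth 1.
Bags: B1 = {b, d}  B2 = {a, d}  B3 = {d, e}  B4 = {b, c}
Tree: B1–B2, B1–B3, B1–B4

The largest bag has 2 vertices, giving width 1; this decomposition certifies tw(G) ≤ 1. Since G has at least one edge (e.g. b–d), it is not an edgeless graph, so tw(G) ≥ 1. Therefore the treewidth is 1.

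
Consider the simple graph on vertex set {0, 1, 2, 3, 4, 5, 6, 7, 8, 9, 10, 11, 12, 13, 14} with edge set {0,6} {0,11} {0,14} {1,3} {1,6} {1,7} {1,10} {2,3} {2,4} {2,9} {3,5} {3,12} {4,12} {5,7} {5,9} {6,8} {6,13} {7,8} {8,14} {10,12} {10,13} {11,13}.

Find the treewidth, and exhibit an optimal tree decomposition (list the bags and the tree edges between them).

Every bag has size at most 4, so the width is 4 − 1 = 3 and tw(G) ≤ 3. For the lower bound: the 4 vertex sets {2,4,9}, {5}, {3}, {1,7,10,12} are disjoint, each induces a connected subgraph, and every pair is joined by at least one edge of G. Contracting each set to a single vertex therefore yields K_{4} as a minor, and since treewidth is minor-monotone, tw(G) ≥ tw(K_{4}) = 3. Hence tw(G) = 3 exactly.

Treewidth 3.
One such decomposition:
Bags: B1 = {2, 4, 5, 9}  B2 = {2, 3, 4, 5}  B3 = {3, 4, 5, 12}  B4 = {3, 5, 7, 12}  B5 = {1, 3, 7, 12}  B6 = {1, 7, 10, 12}  B7 = {1, 7, 8, 10}  B8 = {1, 6, 8, 10}  B9 = {6, 8, 10, 13}  B10 = {6, 8, 13, 14}  B11 = {0, 6, 13, 14}  B12 = {0, 11, 13, 14}
Tree: B1–B2, B2–B3, B3–B4, B4–B5, B5–B6, B6–B7, B7–B8, B8–B9, B9–B10, B10–B11, B11–B12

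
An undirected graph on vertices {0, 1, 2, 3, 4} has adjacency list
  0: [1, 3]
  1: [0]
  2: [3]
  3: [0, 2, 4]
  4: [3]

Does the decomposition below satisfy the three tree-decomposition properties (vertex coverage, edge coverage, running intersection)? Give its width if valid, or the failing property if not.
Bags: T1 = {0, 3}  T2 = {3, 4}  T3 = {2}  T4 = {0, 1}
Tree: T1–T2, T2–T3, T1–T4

A tree decomposition must satisfy three properties: every vertex lies in some bag; for every edge, both endpoints lie together in some bag; and for every vertex, the bags containing it form a connected subtree. Here edge (3,2) lies in no bag, so the decomposition is invalid.

No — edge (3,2) lies in no bag.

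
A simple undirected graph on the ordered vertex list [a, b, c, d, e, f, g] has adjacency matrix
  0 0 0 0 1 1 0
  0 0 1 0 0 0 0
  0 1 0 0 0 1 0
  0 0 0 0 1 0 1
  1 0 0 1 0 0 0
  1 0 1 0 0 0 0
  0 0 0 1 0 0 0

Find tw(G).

A width-1 tree decomposition is:
Bags: B1 = {b, c}  B2 = {c, f}  B3 = {a, f}  B4 = {a, e}  B5 = {d, e}  B6 = {d, g}
Tree: B1–B2, B2–B3, B3–B4, B4–B5, B5–B6
Each bag holds 2 vertices, so the decomposition has width 1, which upper-bounds the treewidth. Since G has at least one edge (e.g. b–c), it is not an edgeless graph, so tw(G) ≥ 1. Therefore the treewidth is 1.

1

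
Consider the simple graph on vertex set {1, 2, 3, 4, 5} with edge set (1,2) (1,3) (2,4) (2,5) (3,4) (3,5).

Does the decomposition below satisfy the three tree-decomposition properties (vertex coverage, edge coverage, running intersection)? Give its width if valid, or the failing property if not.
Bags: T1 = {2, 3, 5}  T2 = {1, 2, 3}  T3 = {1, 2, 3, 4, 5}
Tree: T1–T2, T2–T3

No — bags containing vertex 5 are not connected in the tree.

A tree decomposition must satisfy three properties: every vertex lies in some bag; for every edge, both endpoints lie together in some bag; and for every vertex, the bags containing it form a connected subtree. Here bags containing vertex 5 are not connected in the tree, so the decomposition is invalid.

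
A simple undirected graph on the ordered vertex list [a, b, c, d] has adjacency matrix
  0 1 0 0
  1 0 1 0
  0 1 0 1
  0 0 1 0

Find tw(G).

1

A width-1 tree decomposition is:
Bags: B1 = {c, d}  B2 = {b, c}  B3 = {a, b}
Tree: B1–B2, B2–B3
Each bag holds 2 vertices, so the decomposition has width 1, which upper-bounds the treewidth. Any graph with an edge has treewidth ≥ 1, and G has the edge c–d. Therefore the treewidth is 1.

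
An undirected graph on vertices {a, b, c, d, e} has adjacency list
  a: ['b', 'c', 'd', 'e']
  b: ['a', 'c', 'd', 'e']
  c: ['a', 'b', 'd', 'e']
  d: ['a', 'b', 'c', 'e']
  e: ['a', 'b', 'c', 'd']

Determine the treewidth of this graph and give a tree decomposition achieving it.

With just one bag of size 5, the width is 5 − 1 = 4, so tw(G) ≤ 4. On the other hand G contains the 5-clique {a, b, c, d, e}. A clique must lie in a single bag of any decomposition, so no decomposition can have width below 4. The upper and lower bounds meet at 4, so that is the treewidth.

Treewidth 4.
One such decomposition:
Bags: B1 = {a, b, c, d, e}
Tree: (single bag)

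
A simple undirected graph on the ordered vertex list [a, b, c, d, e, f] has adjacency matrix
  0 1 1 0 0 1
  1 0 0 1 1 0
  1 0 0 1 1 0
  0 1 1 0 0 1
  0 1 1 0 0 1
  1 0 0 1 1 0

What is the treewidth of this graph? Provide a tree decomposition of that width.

Treewidth 3.
Bags: B1 = {b, c, e, f}  B2 = {a, b, c, f}  B3 = {b, c, d, f}
Tree: B1–B2, B2–B3

Every bag has size at most 4, so the width is 4 − 1 = 3 and tw(G) ≤ 3. For the lower bound: the 4 vertex sets {b,e}, {a,f}, {c}, {d} are disjoint, each induces a connected subgraph, and every pair is joined by at least one edge of G. Contracting each set to a single vertex therefore yields K_{4} as a minor, and since treewidth is minor-monotone, tw(G) ≥ tw(K_{4}) = 3. Therefore the treewidth is 3.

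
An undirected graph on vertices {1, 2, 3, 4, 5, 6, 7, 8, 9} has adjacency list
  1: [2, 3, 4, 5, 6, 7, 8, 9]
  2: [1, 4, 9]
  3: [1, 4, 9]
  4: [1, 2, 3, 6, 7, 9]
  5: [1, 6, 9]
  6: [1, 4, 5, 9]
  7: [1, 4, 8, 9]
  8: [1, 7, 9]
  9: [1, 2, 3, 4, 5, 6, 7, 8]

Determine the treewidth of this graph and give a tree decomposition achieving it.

Each bag holds 4 vertices, so the decomposition has width 3, which upper-bounds the treewidth. On the other hand G contains the 4-clique {1, 7, 8, 9}. A clique must lie in a single bag of any decomposition, so no decomposition can have width below 3. Hence tw(G) = 3 exactly.

Treewidth 3.
Bags: B1 = {1, 4, 7, 9}  B2 = {1, 4, 6, 9}  B3 = {1, 5, 6, 9}  B4 = {1, 3, 4, 9}  B5 = {1, 2, 4, 9}  B6 = {1, 7, 8, 9}
Tree: B1–B2, B2–B3, B1–B4, B2–B5, B1–B6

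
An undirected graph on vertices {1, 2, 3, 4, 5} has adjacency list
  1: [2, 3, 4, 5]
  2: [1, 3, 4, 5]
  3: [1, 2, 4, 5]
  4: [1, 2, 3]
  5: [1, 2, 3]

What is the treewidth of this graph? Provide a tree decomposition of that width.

Treewidth 3.
One optimal decomposition is:
Bags: B1 = {1, 2, 3, 5}  B2 = {1, 2, 3, 4}
Tree: B1–B2

The largest bag has 4 vertices, giving width 3; this decomposition certifies tw(G) ≤ 3. Conversely, {1, 2, 3, 4} is a clique of size 4, and the vertices of any clique must share a bag in every tree decomposition; so some bag has ≥ 4 vertices and tw(G) ≥ 3. Hence tw(G) = 3 exactly.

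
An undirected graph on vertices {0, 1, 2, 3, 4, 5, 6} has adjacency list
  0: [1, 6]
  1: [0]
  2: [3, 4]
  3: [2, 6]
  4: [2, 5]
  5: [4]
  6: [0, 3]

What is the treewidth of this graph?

1

A width-1 tree decomposition is:
Bags: B1 = {0, 1}  B2 = {0, 6}  B3 = {3, 6}  B4 = {2, 3}  B5 = {2, 4}  B6 = {4, 5}
Tree: B1–B2, B2–B3, B3–B4, B4–B5, B5–B6
Each bag holds 2 vertices, so the decomposition has width 1, which upper-bounds the treewidth. Since G has at least one edge (e.g. 1–0), it is not an edgeless graph, so tw(G) ≥ 1. Combining the bounds, tw(G) = 1.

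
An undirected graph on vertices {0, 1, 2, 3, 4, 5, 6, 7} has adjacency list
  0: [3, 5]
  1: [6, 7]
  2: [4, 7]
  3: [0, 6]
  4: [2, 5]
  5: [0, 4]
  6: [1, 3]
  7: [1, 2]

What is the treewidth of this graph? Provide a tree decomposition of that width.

Each bag holds 3 vertices, so the decomposition has width 2, which upper-bounds the treewidth. For the lower bound, G contains the cycle 7–1–6–3–0–5–4–2–7, so G is not a forest; only forests have treewidth ≤ 1, hence tw(G) ≥ 2. The upper and lower bounds meet at 2, so that is the treewidth.

Treewidth 2.
One optimal decomposition is:
Bags: B1 = {1, 6, 7}  B2 = {3, 6, 7}  B3 = {0, 3, 7}  B4 = {0, 5, 7}  B5 = {4, 5, 7}  B6 = {2, 4, 7}
Tree: B1–B2, B2–B3, B3–B4, B4–B5, B5–B6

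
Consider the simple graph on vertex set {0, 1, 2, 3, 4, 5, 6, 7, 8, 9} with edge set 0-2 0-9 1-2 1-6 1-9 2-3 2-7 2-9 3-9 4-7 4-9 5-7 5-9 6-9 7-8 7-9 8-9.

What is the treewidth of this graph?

A width-2 tree decomposition is:
Bags: B1 = {5, 7, 9}  B2 = {2, 7, 9}  B3 = {0, 2, 9}  B4 = {4, 7, 9}  B5 = {7, 8, 9}  B6 = {1, 2, 9}  B7 = {2, 3, 9}  B8 = {1, 6, 9}
Tree: B1–B2, B2–B3, B2–B4, B1–B5, B2–B6, B6–B7, B6–B8
The largest bag has 3 vertices, giving width 2; this decomposition certifies tw(G) ≤ 2. For the lower bound, the 3 vertices {0, 2, 9} are pairwise adjacent, and any tree decomposition puts a clique entirely inside one bag — forcing width ≥ 2. The upper and lower bounds meet at 2, so that is the treewidth.

2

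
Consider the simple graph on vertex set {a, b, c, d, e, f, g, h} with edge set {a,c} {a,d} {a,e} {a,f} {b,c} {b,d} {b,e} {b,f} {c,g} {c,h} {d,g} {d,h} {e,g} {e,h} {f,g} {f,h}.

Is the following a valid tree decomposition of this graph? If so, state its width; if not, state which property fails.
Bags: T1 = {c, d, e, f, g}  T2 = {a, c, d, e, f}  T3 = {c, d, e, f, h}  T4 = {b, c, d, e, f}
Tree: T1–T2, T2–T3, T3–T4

Vertex coverage: the bags together contain {a, b, c, d, e, f, g, h}, the full vertex set. Edge coverage: each edge of G has both endpoints in at least one bag. Running intersection: for every vertex, the bags containing it form a connected subtree. All three properties hold, so this is a valid tree decomposition of width max|bag| − 1 = 4, and hence tw(G) ≤ 4.

Yes; width 4.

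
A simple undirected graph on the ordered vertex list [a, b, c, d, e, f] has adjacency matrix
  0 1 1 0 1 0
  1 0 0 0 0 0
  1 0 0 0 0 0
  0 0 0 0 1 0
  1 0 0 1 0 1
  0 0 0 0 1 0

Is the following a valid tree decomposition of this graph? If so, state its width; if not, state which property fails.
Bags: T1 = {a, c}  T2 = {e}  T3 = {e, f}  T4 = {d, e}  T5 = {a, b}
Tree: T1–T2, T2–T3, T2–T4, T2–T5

No — edge (a,e) lies in no bag.

A tree decomposition must satisfy three properties: every vertex lies in some bag; for every edge, both endpoints lie together in some bag; and for every vertex, the bags containing it form a connected subtree. Here edge (a,e) lies in no bag, so the decomposition is invalid.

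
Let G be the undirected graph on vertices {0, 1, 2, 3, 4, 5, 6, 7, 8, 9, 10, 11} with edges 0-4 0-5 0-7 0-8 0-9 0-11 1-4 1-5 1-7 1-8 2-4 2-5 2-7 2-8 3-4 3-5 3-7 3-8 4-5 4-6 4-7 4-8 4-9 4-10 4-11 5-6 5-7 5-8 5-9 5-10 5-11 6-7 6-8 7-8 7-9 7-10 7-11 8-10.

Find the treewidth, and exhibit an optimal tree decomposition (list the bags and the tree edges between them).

Each bag holds 5 vertices, so the decomposition has width 4, which upper-bounds the treewidth. Conversely, {0, 4, 5, 7, 8} is a clique of size 5, and the vertices of any clique must share a bag in every tree decomposition; so some bag has ≥ 5 vertices and tw(G) ≥ 4. The upper and lower bounds meet at 4, so that is the treewidth.

Treewidth 4.
One such decomposition:
Bags: B1 = {0, 4, 5, 7, 8}  B2 = {0, 4, 5, 7, 9}  B3 = {4, 5, 6, 7, 8}  B4 = {4, 5, 7, 8, 10}  B5 = {2, 4, 5, 7, 8}  B6 = {3, 4, 5, 7, 8}  B7 = {1, 4, 5, 7, 8}  B8 = {0, 4, 5, 7, 11}
Tree: B1–B2, B1–B3, B1–B4, B4–B5, B1–B6, B3–B7, B2–B8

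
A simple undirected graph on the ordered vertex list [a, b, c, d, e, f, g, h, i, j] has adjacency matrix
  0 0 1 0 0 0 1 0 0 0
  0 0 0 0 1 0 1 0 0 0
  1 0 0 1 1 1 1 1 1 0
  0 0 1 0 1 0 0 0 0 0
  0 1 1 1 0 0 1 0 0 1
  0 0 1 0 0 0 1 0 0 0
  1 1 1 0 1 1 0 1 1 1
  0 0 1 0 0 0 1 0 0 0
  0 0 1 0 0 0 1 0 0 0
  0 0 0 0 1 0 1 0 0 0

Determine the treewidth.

A width-2 tree decomposition is:
Bags: B1 = {c, e, g}  B2 = {c, d, e}  B3 = {c, g, i}  B4 = {c, g, h}  B5 = {a, c, g}  B6 = {b, e, g}  B7 = {c, f, g}  B8 = {e, g, j}
Tree: B1–B2, B1–B3, B3–B4, B4–B5, B1–B6, B1–B7, B6–B8
Every bag has size at most 3, so the width is 3 − 1 = 2 and tw(G) ≤ 2. For the lower bound, the 3 vertices {c, d, e} are pairwise adjacent, and any tree decomposition puts a clique entirely inside one bag — forcing width ≥ 2. Hence tw(G) = 2 exactly.

2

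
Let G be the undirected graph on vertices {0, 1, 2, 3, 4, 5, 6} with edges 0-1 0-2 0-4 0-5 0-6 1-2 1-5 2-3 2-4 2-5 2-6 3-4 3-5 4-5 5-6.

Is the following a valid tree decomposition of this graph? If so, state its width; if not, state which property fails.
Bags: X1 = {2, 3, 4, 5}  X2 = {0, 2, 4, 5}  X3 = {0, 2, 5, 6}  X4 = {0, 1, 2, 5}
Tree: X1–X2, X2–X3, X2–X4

Yes; width 3.

Vertex coverage: the bags together contain {0, 1, 2, 3, 4, 5, 6}, the full vertex set. Edge coverage: each edge of G has both endpoints in at least one bag. Running intersection: for every vertex, the bags containing it form a connected subtree. All three properties hold, so this is a valid tree decomposition of width max|bag| − 1 = 3, and hence tw(G) ≤ 3.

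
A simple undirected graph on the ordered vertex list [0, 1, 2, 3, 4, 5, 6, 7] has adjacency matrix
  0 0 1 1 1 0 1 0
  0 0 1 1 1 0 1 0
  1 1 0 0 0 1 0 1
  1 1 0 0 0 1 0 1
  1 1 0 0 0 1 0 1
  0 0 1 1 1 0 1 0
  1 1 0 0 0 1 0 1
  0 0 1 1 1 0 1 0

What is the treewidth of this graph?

A width-4 tree decomposition is:
Bags: B1 = {0, 1, 4, 5, 7}  B2 = {0, 1, 3, 5, 7}  B3 = {0, 1, 2, 5, 7}  B4 = {0, 1, 5, 6, 7}
Tree: B1–B2, B2–B3, B3–B4
The largest bag has 5 vertices, giving width 4; this decomposition certifies tw(G) ≤ 4. For the lower bound: the 5 vertex sets {4,7}, {3,5}, {1,2}, {0}, {6} are disjoint, each induces a connected subgraph, and every pair is joined by at least one edge of G. Contracting each set to a single vertex therefore yields K_{5} as a minor, and since treewidth is minor-monotone, tw(G) ≥ tw(K_{5}) = 4. Combining the bounds, tw(G) = 4.

4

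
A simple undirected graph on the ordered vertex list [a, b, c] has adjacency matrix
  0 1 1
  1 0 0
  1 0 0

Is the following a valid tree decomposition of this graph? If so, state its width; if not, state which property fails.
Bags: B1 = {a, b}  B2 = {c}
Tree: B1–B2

No — edge (a,c) lies in no bag.

A tree decomposition must satisfy three properties: every vertex lies in some bag; for every edge, both endpoints lie together in some bag; and for every vertex, the bags containing it form a connected subtree. Here edge (a,c) lies in no bag, so the decomposition is invalid.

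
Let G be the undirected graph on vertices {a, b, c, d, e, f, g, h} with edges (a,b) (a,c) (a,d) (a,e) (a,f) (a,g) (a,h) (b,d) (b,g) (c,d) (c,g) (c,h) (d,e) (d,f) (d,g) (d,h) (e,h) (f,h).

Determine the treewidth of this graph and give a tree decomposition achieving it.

The largest bag has 4 vertices, giving width 3; this decomposition certifies tw(G) ≤ 3. For the lower bound, the 4 vertices {a, c, d, g} are pairwise adjacent, and any tree decomposition puts a clique entirely inside one bag — forcing width ≥ 3. Therefore the treewidth is 3.

Treewidth 3.
One optimal decomposition is:
Bags: B1 = {a, c, d, g}  B2 = {a, c, d, h}  B3 = {a, d, e, h}  B4 = {a, d, f, h}  B5 = {a, b, d, g}
Tree: B1–B2, B2–B3, B3–B4, B1–B5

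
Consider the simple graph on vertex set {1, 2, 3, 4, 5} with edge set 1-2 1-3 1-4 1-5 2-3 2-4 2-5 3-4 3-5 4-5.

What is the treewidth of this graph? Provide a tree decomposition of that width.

Treewidth 4.
One optimal decomposition is:
Bags: B1 = {1, 2, 3, 4, 5}
Tree: (single bag)

A single bag containing all 5 vertices is trivially a valid decomposition of width 4. For the lower bound, the 5 vertices {1, 2, 3, 4, 5} are pairwise adjacent, and any tree decomposition puts a clique entirely inside one bag — forcing width ≥ 4. Therefore the treewidth is 4.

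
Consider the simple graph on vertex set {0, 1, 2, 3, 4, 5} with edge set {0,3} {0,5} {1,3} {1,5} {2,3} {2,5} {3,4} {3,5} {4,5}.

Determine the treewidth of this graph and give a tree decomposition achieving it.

Every bag has size at most 3, so the width is 3 − 1 = 2 and tw(G) ≤ 2. Conversely, {0, 3, 5} is a clique of size 3, and the vertices of any clique must share a bag in every tree decomposition; so some bag has ≥ 3 vertices and tw(G) ≥ 2. Therefore the treewidth is 2.

Treewidth 2.
One optimal decomposition is:
Bags: B1 = {1, 3, 5}  B2 = {3, 4, 5}  B3 = {0, 3, 5}  B4 = {2, 3, 5}
Tree: B1–B2, B1–B3, B2–B4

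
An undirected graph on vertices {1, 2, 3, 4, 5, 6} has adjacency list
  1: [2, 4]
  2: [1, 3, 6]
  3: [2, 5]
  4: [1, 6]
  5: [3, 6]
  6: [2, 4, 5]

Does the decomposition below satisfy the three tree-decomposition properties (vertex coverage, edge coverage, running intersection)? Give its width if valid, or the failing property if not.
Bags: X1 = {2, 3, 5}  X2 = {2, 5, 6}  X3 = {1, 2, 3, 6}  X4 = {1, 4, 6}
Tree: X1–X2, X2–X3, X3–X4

A tree decomposition must satisfy three properties: every vertex lies in some bag; for every edge, both endpoints lie together in some bag; and for every vertex, the bags containing it form a connected subtree. Here bags containing vertex 3 are not connected in the tree, so the decomposition is invalid.

No — bags containing vertex 3 are not connected in the tree.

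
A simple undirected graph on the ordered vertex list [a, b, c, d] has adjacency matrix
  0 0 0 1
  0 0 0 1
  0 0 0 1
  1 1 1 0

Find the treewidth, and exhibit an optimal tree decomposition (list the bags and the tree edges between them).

Treewidth 1.
Bags: B1 = {a, d}  B2 = {b, d}  B3 = {c, d}
Tree: B1–B2, B2–B3

Each bag holds 2 vertices, so the decomposition has width 1, which upper-bounds the treewidth. Since G has at least one edge (e.g. d–a), it is not an edgeless graph, so tw(G) ≥ 1. The upper and lower bounds meet at 1, so that is the treewidth.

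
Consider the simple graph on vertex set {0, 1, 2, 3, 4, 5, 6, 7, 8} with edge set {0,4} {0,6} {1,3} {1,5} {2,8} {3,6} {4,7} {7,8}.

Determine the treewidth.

1

A width-1 tree decomposition is:
Bags: B1 = {2, 8}  B2 = {7, 8}  B3 = {4, 7}  B4 = {0, 4}  B5 = {0, 6}  B6 = {3, 6}  B7 = {1, 3}  B8 = {1, 5}
Tree: B1–B2, B2–B3, B3–B4, B4–B5, B5–B6, B6–B7, B7–B8
Each bag holds 2 vertices, so the decomposition has width 1, which upper-bounds the treewidth. G has an edge, so its treewidth is at least 1. Therefore the treewidth is 1.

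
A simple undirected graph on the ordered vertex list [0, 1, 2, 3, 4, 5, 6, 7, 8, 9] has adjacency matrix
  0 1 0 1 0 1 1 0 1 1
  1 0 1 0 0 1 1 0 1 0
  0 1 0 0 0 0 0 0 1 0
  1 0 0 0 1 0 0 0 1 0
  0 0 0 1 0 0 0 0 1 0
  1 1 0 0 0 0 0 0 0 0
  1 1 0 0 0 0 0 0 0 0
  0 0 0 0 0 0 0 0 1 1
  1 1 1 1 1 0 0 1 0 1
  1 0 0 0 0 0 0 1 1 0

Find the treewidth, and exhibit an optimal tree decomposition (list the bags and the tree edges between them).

Treewidth 2.
Bags: B1 = {1, 2, 8}  B2 = {0, 1, 8}  B3 = {0, 3, 8}  B4 = {0, 1, 6}  B5 = {0, 8, 9}  B6 = {7, 8, 9}  B7 = {0, 1, 5}  B8 = {3, 4, 8}
Tree: B1–B2, B2–B3, B2–B4, B3–B5, B5–B6, B4–B7, B3–B8

The largest bag has 3 vertices, giving width 2; this decomposition certifies tw(G) ≤ 2. Conversely, {0, 1, 8} is a clique of size 3, and the vertices of any clique must share a bag in every tree decomposition; so some bag has ≥ 3 vertices and tw(G) ≥ 2. Combining the bounds, tw(G) = 2.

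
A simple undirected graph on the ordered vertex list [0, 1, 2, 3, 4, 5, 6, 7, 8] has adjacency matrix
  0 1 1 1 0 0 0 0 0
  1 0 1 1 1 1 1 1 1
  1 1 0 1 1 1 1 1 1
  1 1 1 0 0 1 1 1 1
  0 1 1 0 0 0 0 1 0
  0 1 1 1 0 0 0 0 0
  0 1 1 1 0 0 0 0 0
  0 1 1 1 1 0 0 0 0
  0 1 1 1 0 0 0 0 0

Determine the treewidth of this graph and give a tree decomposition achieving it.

Each bag holds 4 vertices, so the decomposition has width 3, which upper-bounds the treewidth. Conversely, {0, 1, 2, 3} is a clique of size 4, and the vertices of any clique must share a bag in every tree decomposition; so some bag has ≥ 4 vertices and tw(G) ≥ 3. Combining the bounds, tw(G) = 3.

Treewidth 3.
One optimal decomposition is:
Bags: B1 = {1, 2, 3, 5}  B2 = {1, 2, 3, 8}  B3 = {1, 2, 3, 7}  B4 = {1, 2, 4, 7}  B5 = {0, 1, 2, 3}  B6 = {1, 2, 3, 6}
Tree: B1–B2, B2–B3, B3–B4, B3–B5, B5–B6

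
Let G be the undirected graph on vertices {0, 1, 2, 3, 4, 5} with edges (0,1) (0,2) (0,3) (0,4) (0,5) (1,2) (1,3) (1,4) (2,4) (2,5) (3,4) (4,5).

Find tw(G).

A width-3 tree decomposition is:
Bags: B1 = {0, 1, 3, 4}  B2 = {0, 1, 2, 4}  B3 = {0, 2, 4, 5}
Tree: B1–B2, B2–B3
Every bag has size at most 4, so the width is 4 − 1 = 3 and tw(G) ≤ 3. Conversely, {0, 1, 2, 4} is a clique of size 4, and the vertices of any clique must share a bag in every tree decomposition; so some bag has ≥ 4 vertices and tw(G) ≥ 3. Therefore the treewidth is 3.

3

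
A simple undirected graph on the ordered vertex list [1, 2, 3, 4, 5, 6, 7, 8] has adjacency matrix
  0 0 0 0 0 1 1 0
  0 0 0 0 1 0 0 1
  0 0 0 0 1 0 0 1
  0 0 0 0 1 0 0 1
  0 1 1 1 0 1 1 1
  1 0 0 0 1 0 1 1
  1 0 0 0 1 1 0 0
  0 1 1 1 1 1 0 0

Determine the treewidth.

2

A width-2 tree decomposition is:
Bags: B1 = {2, 5, 8}  B2 = {5, 6, 8}  B3 = {3, 5, 8}  B4 = {5, 6, 7}  B5 = {1, 6, 7}  B6 = {4, 5, 8}
Tree: B1–B2, B1–B3, B2–B4, B4–B5, B2–B6
Every bag has size at most 3, so the width is 3 − 1 = 2 and tw(G) ≤ 2. Conversely, {1, 6, 7} is a clique of size 3, and the vertices of any clique must share a bag in every tree decomposition; so some bag has ≥ 3 vertices and tw(G) ≥ 2. The upper and lower bounds meet at 2, so that is the treewidth.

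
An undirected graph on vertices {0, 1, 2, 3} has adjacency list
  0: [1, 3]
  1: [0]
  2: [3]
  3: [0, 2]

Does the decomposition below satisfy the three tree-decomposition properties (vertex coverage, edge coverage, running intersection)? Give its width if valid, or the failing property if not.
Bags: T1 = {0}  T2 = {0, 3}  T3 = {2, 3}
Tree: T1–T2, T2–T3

A tree decomposition must satisfy three properties: every vertex lies in some bag; for every edge, both endpoints lie together in some bag; and for every vertex, the bags containing it form a connected subtree. Here vertex 1 appears in no bag, so the decomposition is invalid.

No — vertex 1 appears in no bag.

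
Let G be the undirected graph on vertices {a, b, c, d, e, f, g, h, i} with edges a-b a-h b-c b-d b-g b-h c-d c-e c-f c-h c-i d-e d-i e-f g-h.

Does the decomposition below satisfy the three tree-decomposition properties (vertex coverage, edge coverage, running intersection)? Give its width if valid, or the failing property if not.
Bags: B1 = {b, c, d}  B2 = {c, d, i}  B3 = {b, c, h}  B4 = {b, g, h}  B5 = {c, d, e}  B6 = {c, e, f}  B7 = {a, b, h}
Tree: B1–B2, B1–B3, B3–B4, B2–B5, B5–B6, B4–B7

Checking the three conditions: (i) the bags cover all of {a, b, c, d, e, f, g, h, i}; (ii) for each edge, some bag contains both endpoints; (iii) the bags containing any fixed vertex form a subtree. All hold, so the decomposition is valid with width 3 − 1 = 2.

Yes; width 2.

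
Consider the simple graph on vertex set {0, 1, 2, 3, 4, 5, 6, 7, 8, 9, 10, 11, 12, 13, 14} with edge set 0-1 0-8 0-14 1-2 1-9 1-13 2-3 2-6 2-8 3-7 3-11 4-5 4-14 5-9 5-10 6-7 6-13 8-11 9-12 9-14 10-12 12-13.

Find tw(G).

3

A width-3 tree decomposition is:
Bags: B1 = {4, 5, 10, 14}  B2 = {5, 9, 10, 14}  B3 = {9, 10, 12, 14}  B4 = {0, 9, 12, 14}  B5 = {0, 1, 9, 12}  B6 = {0, 1, 12, 13}  B7 = {0, 1, 8, 13}  B8 = {1, 2, 8, 13}  B9 = {2, 6, 8, 13}  B10 = {2, 6, 8, 11}  B11 = {2, 3, 6, 11}  B12 = {3, 6, 7, 11}
Tree: B1–B2, B2–B3, B3–B4, B4–B5, B5–B6, B6–B7, B7–B8, B8–B9, B9–B10, B10–B11, B11–B12
Each bag holds 4 vertices, so the decomposition has width 3, which upper-bounds the treewidth. For the lower bound: the 4 vertex sets {4,5,10}, {14}, {9}, {0,1,12,13} are disjoint, each induces a connected subgraph, and every pair is joined by at least one edge of G. Contracting each set to a single vertex therefore yields K_{4} as a minor, and since treewidth is minor-monotone, tw(G) ≥ tw(K_{4}) = 3. Combining the bounds, tw(G) = 3.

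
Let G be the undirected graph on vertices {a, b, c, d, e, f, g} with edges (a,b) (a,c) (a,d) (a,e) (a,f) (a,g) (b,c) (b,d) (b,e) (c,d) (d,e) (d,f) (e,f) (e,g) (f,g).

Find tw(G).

3

A width-3 tree decomposition is:
Bags: B1 = {a, b, d, e}  B2 = {a, d, e, f}  B3 = {a, b, c, d}  B4 = {a, e, f, g}
Tree: B1–B2, B1–B3, B2–B4
Each bag holds 4 vertices, so the decomposition has width 3, which upper-bounds the treewidth. On the other hand G contains the 4-clique {a, d, e, f}. A clique must lie in a single bag of any decomposition, so no decomposition can have width below 3. Therefore the treewidth is 3.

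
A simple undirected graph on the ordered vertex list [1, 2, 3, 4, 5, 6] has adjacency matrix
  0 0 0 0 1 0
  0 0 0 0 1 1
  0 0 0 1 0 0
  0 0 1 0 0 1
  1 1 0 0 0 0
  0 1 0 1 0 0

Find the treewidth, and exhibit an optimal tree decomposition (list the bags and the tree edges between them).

Treewidth 1.
One optimal decomposition is:
Bags: B1 = {3, 4}  B2 = {4, 6}  B3 = {2, 6}  B4 = {2, 5}  B5 = {1, 5}
Tree: B1–B2, B2–B3, B3–B4, B4–B5

The largest bag has 2 vertices, giving width 1; this decomposition certifies tw(G) ≤ 1. Since G has at least one edge (e.g. 3–4), it is not an edgeless graph, so tw(G) ≥ 1. The upper and lower bounds meet at 1, so that is the treewidth.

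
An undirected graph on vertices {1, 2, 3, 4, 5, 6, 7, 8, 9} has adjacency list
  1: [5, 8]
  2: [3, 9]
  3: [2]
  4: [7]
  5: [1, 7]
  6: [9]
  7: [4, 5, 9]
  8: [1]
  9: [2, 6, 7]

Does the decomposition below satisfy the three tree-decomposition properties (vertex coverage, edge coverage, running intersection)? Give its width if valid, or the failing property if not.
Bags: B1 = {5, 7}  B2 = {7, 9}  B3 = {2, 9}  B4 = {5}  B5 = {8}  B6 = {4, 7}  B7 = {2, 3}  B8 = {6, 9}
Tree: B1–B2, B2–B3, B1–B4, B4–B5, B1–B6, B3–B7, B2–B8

A tree decomposition must satisfy three properties: every vertex lies in some bag; for every edge, both endpoints lie together in some bag; and for every vertex, the bags containing it form a connected subtree. Here vertex 1 appears in no bag, so the decomposition is invalid.

No — vertex 1 appears in no bag.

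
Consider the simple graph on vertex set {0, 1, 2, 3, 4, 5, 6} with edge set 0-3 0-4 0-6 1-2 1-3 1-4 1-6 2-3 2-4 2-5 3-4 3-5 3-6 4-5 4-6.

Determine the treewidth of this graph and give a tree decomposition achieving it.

Every bag has size at most 4, so the width is 4 − 1 = 3 and tw(G) ≤ 3. On the other hand G contains the 4-clique {0, 3, 4, 6}. A clique must lie in a single bag of any decomposition, so no decomposition can have width below 3. Therefore the treewidth is 3.

Treewidth 3.
Bags: B1 = {1, 2, 3, 4}  B2 = {1, 3, 4, 6}  B3 = {0, 3, 4, 6}  B4 = {2, 3, 4, 5}
Tree: B1–B2, B2–B3, B1–B4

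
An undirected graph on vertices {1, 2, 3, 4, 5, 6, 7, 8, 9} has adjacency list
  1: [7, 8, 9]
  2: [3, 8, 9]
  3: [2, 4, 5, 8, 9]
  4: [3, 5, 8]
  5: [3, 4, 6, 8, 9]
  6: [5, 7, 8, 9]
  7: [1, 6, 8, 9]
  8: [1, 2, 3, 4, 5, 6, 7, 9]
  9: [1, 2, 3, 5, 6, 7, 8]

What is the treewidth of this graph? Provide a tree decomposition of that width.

Treewidth 3.
Bags: B1 = {5, 6, 8, 9}  B2 = {3, 5, 8, 9}  B3 = {6, 7, 8, 9}  B4 = {2, 3, 8, 9}  B5 = {3, 4, 5, 8}  B6 = {1, 7, 8, 9}
Tree: B1–B2, B1–B3, B2–B4, B2–B5, B3–B6

Each bag holds 4 vertices, so the decomposition has width 3, which upper-bounds the treewidth. For the lower bound, the 4 vertices {1, 7, 8, 9} are pairwise adjacent, and any tree decomposition puts a clique entirely inside one bag — forcing width ≥ 3. The upper and lower bounds meet at 3, so that is the treewidth.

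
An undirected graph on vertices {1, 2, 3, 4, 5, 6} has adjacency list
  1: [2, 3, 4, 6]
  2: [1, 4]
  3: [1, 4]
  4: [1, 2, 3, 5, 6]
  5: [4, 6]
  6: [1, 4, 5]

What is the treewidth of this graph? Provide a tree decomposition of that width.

Treewidth 2.
One optimal decomposition is:
Bags: B1 = {1, 2, 4}  B2 = {1, 4, 6}  B3 = {1, 3, 4}  B4 = {4, 5, 6}
Tree: B1–B2, B2–B3, B2–B4

Each bag holds 3 vertices, so the decomposition has width 2, which upper-bounds the treewidth. Conversely, {1, 2, 4} is a clique of size 3, and the vertices of any clique must share a bag in every tree decomposition; so some bag has ≥ 3 vertices and tw(G) ≥ 2. Hence tw(G) = 2 exactly.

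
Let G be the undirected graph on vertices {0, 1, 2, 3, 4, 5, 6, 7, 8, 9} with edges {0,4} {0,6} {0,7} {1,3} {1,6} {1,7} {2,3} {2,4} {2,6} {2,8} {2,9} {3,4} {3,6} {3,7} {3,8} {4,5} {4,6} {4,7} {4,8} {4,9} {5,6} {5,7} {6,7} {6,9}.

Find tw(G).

A width-3 tree decomposition is:
Bags: B1 = {2, 3, 4, 6}  B2 = {3, 4, 6, 7}  B3 = {0, 4, 6, 7}  B4 = {1, 3, 6, 7}  B5 = {4, 5, 6, 7}  B6 = {2, 3, 4, 8}  B7 = {2, 4, 6, 9}
Tree: B1–B2, B2–B3, B2–B4, B3–B5, B1–B6, B1–B7
Every bag has size at most 4, so the width is 4 − 1 = 3 and tw(G) ≤ 3. Conversely, {1, 3, 6, 7} is a clique of size 4, and the vertices of any clique must share a bag in every tree decomposition; so some bag has ≥ 4 vertices and tw(G) ≥ 3. Therefore the treewidth is 3.

3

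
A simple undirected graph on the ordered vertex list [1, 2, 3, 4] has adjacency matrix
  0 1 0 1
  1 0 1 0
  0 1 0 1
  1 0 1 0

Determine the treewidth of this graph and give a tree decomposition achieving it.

Each bag holds 3 vertices, so the decomposition has width 2, which upper-bounds the treewidth. Since 4–3–2–1–4 is a cycle in G, G is not acyclic. Forests are exactly the graphs of treewidth ≤ 1, so tw(G) ≥ 2. Therefore the treewidth is 2.

Treewidth 2.
Bags: B1 = {2, 3, 4}  B2 = {1, 2, 4}
Tree: B1–B2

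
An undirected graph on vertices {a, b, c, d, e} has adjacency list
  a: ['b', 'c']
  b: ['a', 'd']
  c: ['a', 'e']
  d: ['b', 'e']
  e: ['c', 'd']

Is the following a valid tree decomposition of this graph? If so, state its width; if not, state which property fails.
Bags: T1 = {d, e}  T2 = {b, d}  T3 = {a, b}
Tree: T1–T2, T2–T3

No — vertex c appears in no bag.

A tree decomposition must satisfy three properties: every vertex lies in some bag; for every edge, both endpoints lie together in some bag; and for every vertex, the bags containing it form a connected subtree. Here vertex c appears in no bag, so the decomposition is invalid.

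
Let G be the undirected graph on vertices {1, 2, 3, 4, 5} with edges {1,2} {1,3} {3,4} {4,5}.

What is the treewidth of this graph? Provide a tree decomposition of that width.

Treewidth 1.
One optimal decomposition is:
Bags: B1 = {3, 4}  B2 = {1, 3}  B3 = {1, 2}  B4 = {4, 5}
Tree: B1–B2, B2–B3, B1–B4

Each bag holds 2 vertices, so the decomposition has width 1, which upper-bounds the treewidth. Since G has at least one edge (e.g. 3–4), it is not an edgeless graph, so tw(G) ≥ 1. The upper and lower bounds meet at 1, so that is the treewidth.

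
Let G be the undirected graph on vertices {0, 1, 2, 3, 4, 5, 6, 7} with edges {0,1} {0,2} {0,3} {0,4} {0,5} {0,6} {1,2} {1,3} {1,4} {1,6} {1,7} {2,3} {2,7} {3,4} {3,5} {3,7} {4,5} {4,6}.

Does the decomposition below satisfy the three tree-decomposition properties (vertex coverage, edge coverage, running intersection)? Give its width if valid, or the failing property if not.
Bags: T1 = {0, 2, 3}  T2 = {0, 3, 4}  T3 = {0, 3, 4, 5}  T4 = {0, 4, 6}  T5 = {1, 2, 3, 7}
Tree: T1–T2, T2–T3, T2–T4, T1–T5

No — edge (1,0) lies in no bag.

A tree decomposition must satisfy three properties: every vertex lies in some bag; for every edge, both endpoints lie together in some bag; and for every vertex, the bags containing it form a connected subtree. Here edge (1,0) lies in no bag, so the decomposition is invalid.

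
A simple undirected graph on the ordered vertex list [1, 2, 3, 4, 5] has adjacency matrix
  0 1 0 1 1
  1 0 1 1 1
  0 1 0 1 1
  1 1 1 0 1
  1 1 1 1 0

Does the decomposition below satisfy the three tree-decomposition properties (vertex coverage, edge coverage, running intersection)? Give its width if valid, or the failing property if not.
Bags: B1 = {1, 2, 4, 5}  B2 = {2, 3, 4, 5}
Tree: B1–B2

Vertex coverage: the bags together contain {1, 2, 3, 4, 5}, the full vertex set. Edge coverage: each edge of G has both endpoints in at least one bag. Running intersection: for every vertex, the bags containing it form a connected subtree. All three properties hold, so this is a valid tree decomposition of width max|bag| − 1 = 3, and hence tw(G) ≤ 3.

Yes; width 3.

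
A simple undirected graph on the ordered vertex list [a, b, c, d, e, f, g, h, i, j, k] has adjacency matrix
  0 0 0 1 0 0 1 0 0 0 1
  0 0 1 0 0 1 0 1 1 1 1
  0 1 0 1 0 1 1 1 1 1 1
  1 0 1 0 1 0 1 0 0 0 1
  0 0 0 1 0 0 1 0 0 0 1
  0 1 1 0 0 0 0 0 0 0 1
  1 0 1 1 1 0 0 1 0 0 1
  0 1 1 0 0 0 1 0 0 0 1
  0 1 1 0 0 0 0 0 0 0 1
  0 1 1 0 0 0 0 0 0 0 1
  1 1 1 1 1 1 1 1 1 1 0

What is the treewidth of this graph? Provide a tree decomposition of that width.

Every bag has size at most 4, so the width is 4 − 1 = 3 and tw(G) ≤ 3. Conversely, {d, e, g, k} is a clique of size 4, and the vertices of any clique must share a bag in every tree decomposition; so some bag has ≥ 4 vertices and tw(G) ≥ 3. Hence tw(G) = 3 exactly.

Treewidth 3.
One such decomposition:
Bags: B1 = {c, d, g, k}  B2 = {c, g, h, k}  B3 = {b, c, h, k}  B4 = {b, c, j, k}  B5 = {b, c, i, k}  B6 = {b, c, f, k}  B7 = {a, d, g, k}  B8 = {d, e, g, k}
Tree: B1–B2, B2–B3, B3–B4, B3–B5, B3–B6, B1–B7, B7–B8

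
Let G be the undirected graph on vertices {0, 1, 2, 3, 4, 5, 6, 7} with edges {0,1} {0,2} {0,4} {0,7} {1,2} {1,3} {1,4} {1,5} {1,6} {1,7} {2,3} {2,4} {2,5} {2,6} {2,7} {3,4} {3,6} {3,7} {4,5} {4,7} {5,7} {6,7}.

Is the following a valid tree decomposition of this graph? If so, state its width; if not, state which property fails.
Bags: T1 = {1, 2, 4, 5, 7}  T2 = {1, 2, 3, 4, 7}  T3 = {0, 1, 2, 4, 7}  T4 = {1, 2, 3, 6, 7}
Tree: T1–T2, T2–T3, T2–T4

Yes; width 4.

Vertex coverage: the bags together contain {0, 1, 2, 3, 4, 5, 6, 7}, the full vertex set. Edge coverage: each edge of G has both endpoints in at least one bag. Running intersection: for every vertex, the bags containing it form a connected subtree. All three properties hold, so this is a valid tree decomposition of width max|bag| − 1 = 4, and hence tw(G) ≤ 4.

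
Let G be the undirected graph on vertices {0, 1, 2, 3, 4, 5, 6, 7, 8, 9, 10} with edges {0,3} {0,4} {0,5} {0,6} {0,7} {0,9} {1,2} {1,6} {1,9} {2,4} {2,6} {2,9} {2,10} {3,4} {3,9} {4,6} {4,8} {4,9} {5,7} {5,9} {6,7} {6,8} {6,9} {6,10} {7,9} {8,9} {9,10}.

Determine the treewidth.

3

A width-3 tree decomposition is:
Bags: B1 = {4, 6, 8, 9}  B2 = {0, 4, 6, 9}  B3 = {2, 4, 6, 9}  B4 = {0, 6, 7, 9}  B5 = {1, 2, 6, 9}  B6 = {2, 6, 9, 10}  B7 = {0, 5, 7, 9}  B8 = {0, 3, 4, 9}
Tree: B1–B2, B2–B3, B2–B4, B3–B5, B5–B6, B4–B7, B2–B8
Each bag holds 4 vertices, so the decomposition has width 3, which upper-bounds the treewidth. Conversely, {0, 3, 4, 9} is a clique of size 4, and the vertices of any clique must share a bag in every tree decomposition; so some bag has ≥ 4 vertices and tw(G) ≥ 3. Hence tw(G) = 3 exactly.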